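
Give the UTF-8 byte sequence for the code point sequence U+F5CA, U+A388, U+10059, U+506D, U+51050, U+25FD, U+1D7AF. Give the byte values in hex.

EF 97 8A EA 8E 88 F0 90 81 99 E5 81 AD F1 91 81 90 E2 97 BD F0 9D 9E AF

U+F5CA: 3-byte form → EF 97 8A.
U+A388: 3-byte form → EA 8E 88.
U+10059: 4-byte form → F0 90 81 99.
U+506D: 3-byte form → E5 81 AD.
U+51050: 4-byte form → F1 91 81 90.
U+25FD: 3-byte form → E2 97 BD.
U+1D7AF: 4-byte form → F0 9D 9E AF.
Concatenated (24 bytes): EF 97 8A EA 8E 88 F0 90 81 99 E5 81 AD F1 91 81 90 E2 97 BD F0 9D 9E AF.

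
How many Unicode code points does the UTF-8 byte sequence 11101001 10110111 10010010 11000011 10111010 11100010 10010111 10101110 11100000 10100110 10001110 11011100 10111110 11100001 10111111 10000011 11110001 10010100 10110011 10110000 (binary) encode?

Byte at offset 0: 0xE9 = 11101001 → 3-byte char (#1). Advance 3.
Byte at offset 3: 0xC3 = 11000011 → 2-byte char (#2). Advance 2.
Byte at offset 5: 0xE2 = 11100010 → 3-byte char (#3). Advance 3.
Byte at offset 8: 0xE0 = 11100000 → 3-byte char (#4). Advance 3.
Byte at offset 11: 0xDC = 11011100 → 2-byte char (#5). Advance 2.
Byte at offset 13: 0xE1 = 11100001 → 3-byte char (#6). Advance 3.
Byte at offset 16: 0xF1 = 11110001 → 4-byte char (#7). Advance 4.
Reached end at offset 20 after 7 code points.

7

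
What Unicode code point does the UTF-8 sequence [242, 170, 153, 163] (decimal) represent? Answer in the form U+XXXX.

Leading byte 0xF2 = 11110010 matches 11110xxx → 4-byte sequence.
Byte 1: 0xF2 = 11110010, payload 010 (3 bits).
Byte 2: 0xAA = 10101010 (10xxxxxx ✓), payload 101010.
Byte 3: 0x99 = 10011001 (10xxxxxx ✓), payload 011001.
Byte 4: 0xA3 = 10100011 (10xxxxxx ✓), payload 100011.
Concatenate: 010101010011001100011 = 0xAA663 (21 bits → U+AA663).

U+AA663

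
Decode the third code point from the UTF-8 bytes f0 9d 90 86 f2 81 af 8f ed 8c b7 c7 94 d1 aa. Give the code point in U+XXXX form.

U+D337

Offset 0: leading byte 0xF0 = 11110000 → 4-byte char #1 = F0 9D 90 86.
Offset 4: leading byte 0xF2 = 11110010 → 4-byte char #2 = F2 81 AF 8F.
Offset 8: leading byte 0xED = 11101101 → 3-byte char #3 = ED 8C B7.
Leading byte 0xED = 11101101 matches 1110xxxx → 3-byte sequence.
Byte 1: 0xED = 11101101, payload 1101 (4 bits).
Byte 2: 0x8C = 10001100 (10xxxxxx ✓), payload 001100.
Byte 3: 0xB7 = 10110111 (10xxxxxx ✓), payload 110111.
Concatenate: 1101001100110111 = 0xD337 (16 bits → U+D337).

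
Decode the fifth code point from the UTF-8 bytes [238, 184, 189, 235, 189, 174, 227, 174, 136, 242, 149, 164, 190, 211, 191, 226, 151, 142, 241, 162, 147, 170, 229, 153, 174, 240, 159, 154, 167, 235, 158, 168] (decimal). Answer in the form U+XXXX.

U+04FF

Offset 0: leading byte 0xEE = 11101110 → 3-byte char #1 = EE B8 BD.
Offset 3: leading byte 0xEB = 11101011 → 3-byte char #2 = EB BD AE.
Offset 6: leading byte 0xE3 = 11100011 → 3-byte char #3 = E3 AE 88.
Offset 9: leading byte 0xF2 = 11110010 → 4-byte char #4 = F2 95 A4 BE.
Offset 13: leading byte 0xD3 = 11010011 → 2-byte char #5 = D3 BF.
Leading byte 0xD3 = 11010011 matches 110xxxxx → 2-byte sequence.
Byte 1: 0xD3 = 11010011, payload 10011 (5 bits).
Byte 2: 0xBF = 10111111 (10xxxxxx ✓), payload 111111.
Concatenate: 10011111111 = 0x4FF (11 bits → U+04FF).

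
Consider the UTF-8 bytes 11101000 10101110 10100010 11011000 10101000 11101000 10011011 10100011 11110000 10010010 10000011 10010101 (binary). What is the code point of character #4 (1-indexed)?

U+120D5

Offset 0: leading byte 0xE8 = 11101000 → 3-byte char #1 = E8 AE A2.
Offset 3: leading byte 0xD8 = 11011000 → 2-byte char #2 = D8 A8.
Offset 5: leading byte 0xE8 = 11101000 → 3-byte char #3 = E8 9B A3.
Offset 8: leading byte 0xF0 = 11110000 → 4-byte char #4 = F0 92 83 95.
Leading byte 0xF0 = 11110000 matches 11110xxx → 4-byte sequence.
Byte 1: 0xF0 = 11110000, payload 000 (3 bits).
Byte 2: 0x92 = 10010010 (10xxxxxx ✓), payload 010010.
Byte 3: 0x83 = 10000011 (10xxxxxx ✓), payload 000011.
Byte 4: 0x95 = 10010101 (10xxxxxx ✓), payload 010101.
Concatenate: 000010010000011010101 = 0x120D5 (21 bits → U+120D5).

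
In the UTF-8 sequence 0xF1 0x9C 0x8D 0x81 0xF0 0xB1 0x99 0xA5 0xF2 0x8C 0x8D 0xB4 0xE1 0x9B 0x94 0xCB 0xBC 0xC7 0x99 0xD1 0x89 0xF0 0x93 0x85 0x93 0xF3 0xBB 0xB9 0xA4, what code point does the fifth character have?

Offset 0: leading byte 0xF1 = 11110001 → 4-byte char #1 = F1 9C 8D 81.
Offset 4: leading byte 0xF0 = 11110000 → 4-byte char #2 = F0 B1 99 A5.
Offset 8: leading byte 0xF2 = 11110010 → 4-byte char #3 = F2 8C 8D B4.
Offset 12: leading byte 0xE1 = 11100001 → 3-byte char #4 = E1 9B 94.
Offset 15: leading byte 0xCB = 11001011 → 2-byte char #5 = CB BC.
Leading byte 0xCB = 11001011 matches 110xxxxx → 2-byte sequence.
Byte 1: 0xCB = 11001011, payload 01011 (5 bits).
Byte 2: 0xBC = 10111100 (10xxxxxx ✓), payload 111100.
Concatenate: 01011111100 = 0x2FC (11 bits → U+02FC).

U+02FC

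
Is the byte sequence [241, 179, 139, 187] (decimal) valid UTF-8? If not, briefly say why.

Leading byte 0xF1 = 11110001 → 4-byte form.
Continuation bytes 0xB3=10110011, 0x8B=10001011, 0xBB=10111011 all match 10xxxxxx.
Decoded value 0x732FB is ≥ 0x10000 (shortest form) and not a surrogate.

valid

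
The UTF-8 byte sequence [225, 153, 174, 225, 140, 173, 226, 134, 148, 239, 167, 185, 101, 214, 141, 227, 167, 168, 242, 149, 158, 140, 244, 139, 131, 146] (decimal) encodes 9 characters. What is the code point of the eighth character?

Offset 0: leading byte 0xE1 = 11100001 → 3-byte char #1 = E1 99 AE.
Offset 3: leading byte 0xE1 = 11100001 → 3-byte char #2 = E1 8C AD.
Offset 6: leading byte 0xE2 = 11100010 → 3-byte char #3 = E2 86 94.
Offset 9: leading byte 0xEF = 11101111 → 3-byte char #4 = EF A7 B9.
Offset 12: leading byte 0x65 = 01100101 → 1-byte char #5 = 65.
Offset 13: leading byte 0xD6 = 11010110 → 2-byte char #6 = D6 8D.
Offset 15: leading byte 0xE3 = 11100011 → 3-byte char #7 = E3 A7 A8.
Offset 18: leading byte 0xF2 = 11110010 → 4-byte char #8 = F2 95 9E 8C.
Leading byte 0xF2 = 11110010 matches 11110xxx → 4-byte sequence.
Byte 1: 0xF2 = 11110010, payload 010 (3 bits).
Byte 2: 0x95 = 10010101 (10xxxxxx ✓), payload 010101.
Byte 3: 0x9E = 10011110 (10xxxxxx ✓), payload 011110.
Byte 4: 0x8C = 10001100 (10xxxxxx ✓), payload 001100.
Concatenate: 010010101011110001100 = 0x9578C (21 bits → U+9578C).

U+9578C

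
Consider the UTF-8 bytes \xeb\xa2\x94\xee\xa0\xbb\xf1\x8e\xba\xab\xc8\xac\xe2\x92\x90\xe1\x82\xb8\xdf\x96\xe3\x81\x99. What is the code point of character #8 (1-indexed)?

Offset 0: leading byte 0xEB = 11101011 → 3-byte char #1 = EB A2 94.
Offset 3: leading byte 0xEE = 11101110 → 3-byte char #2 = EE A0 BB.
Offset 6: leading byte 0xF1 = 11110001 → 4-byte char #3 = F1 8E BA AB.
Offset 10: leading byte 0xC8 = 11001000 → 2-byte char #4 = C8 AC.
Offset 12: leading byte 0xE2 = 11100010 → 3-byte char #5 = E2 92 90.
Offset 15: leading byte 0xE1 = 11100001 → 3-byte char #6 = E1 82 B8.
Offset 18: leading byte 0xDF = 11011111 → 2-byte char #7 = DF 96.
Offset 20: leading byte 0xE3 = 11100011 → 3-byte char #8 = E3 81 99.
Leading byte 0xE3 = 11100011 matches 1110xxxx → 3-byte sequence.
Byte 1: 0xE3 = 11100011, payload 0011 (4 bits).
Byte 2: 0x81 = 10000001 (10xxxxxx ✓), payload 000001.
Byte 3: 0x99 = 10011001 (10xxxxxx ✓), payload 011001.
Concatenate: 0011000001011001 = 0x3059 (16 bits → U+3059).

U+3059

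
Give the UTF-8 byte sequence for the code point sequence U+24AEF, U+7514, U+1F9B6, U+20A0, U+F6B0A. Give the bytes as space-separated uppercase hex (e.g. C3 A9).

F0 A4 AB AF E7 94 94 F0 9F A6 B6 E2 82 A0 F3 B6 AC 8A

U+24AEF: 4-byte form → F0 A4 AB AF.
U+7514: 3-byte form → E7 94 94.
U+1F9B6: 4-byte form → F0 9F A6 B6.
U+20A0: 3-byte form → E2 82 A0.
U+F6B0A: 4-byte form → F3 B6 AC 8A.
Concatenated (18 bytes): F0 A4 AB AF E7 94 94 F0 9F A6 B6 E2 82 A0 F3 B6 AC 8A.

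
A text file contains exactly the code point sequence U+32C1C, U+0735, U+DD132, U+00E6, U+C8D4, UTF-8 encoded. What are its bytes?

U+32C1C: 4-byte form → F0 B2 B0 9C.
U+0735: 2-byte form → DC B5.
U+DD132: 4-byte form → F3 9D 84 B2.
U+00E6: 2-byte form → C3 A6.
U+C8D4: 3-byte form → EC A3 94.
Concatenated (15 bytes): F0 B2 B0 9C DC B5 F3 9D 84 B2 C3 A6 EC A3 94.

F0 B2 B0 9C DC B5 F3 9D 84 B2 C3 A6 EC A3 94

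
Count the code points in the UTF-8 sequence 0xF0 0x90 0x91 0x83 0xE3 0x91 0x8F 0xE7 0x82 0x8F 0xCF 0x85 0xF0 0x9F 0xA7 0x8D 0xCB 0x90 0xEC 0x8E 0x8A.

7

Byte at offset 0: 0xF0 = 11110000 → 4-byte char (#1). Advance 4.
Byte at offset 4: 0xE3 = 11100011 → 3-byte char (#2). Advance 3.
Byte at offset 7: 0xE7 = 11100111 → 3-byte char (#3). Advance 3.
Byte at offset 10: 0xCF = 11001111 → 2-byte char (#4). Advance 2.
Byte at offset 12: 0xF0 = 11110000 → 4-byte char (#5). Advance 4.
Byte at offset 16: 0xCB = 11001011 → 2-byte char (#6). Advance 2.
Byte at offset 18: 0xEC = 11101100 → 3-byte char (#7). Advance 3.
Reached end at offset 21 after 7 code points.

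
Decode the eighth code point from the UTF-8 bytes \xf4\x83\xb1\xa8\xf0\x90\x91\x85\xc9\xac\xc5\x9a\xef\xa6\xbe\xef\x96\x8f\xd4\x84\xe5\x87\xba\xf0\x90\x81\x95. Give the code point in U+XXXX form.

Offset 0: leading byte 0xF4 = 11110100 → 4-byte char #1 = F4 83 B1 A8.
Offset 4: leading byte 0xF0 = 11110000 → 4-byte char #2 = F0 90 91 85.
Offset 8: leading byte 0xC9 = 11001001 → 2-byte char #3 = C9 AC.
Offset 10: leading byte 0xC5 = 11000101 → 2-byte char #4 = C5 9A.
Offset 12: leading byte 0xEF = 11101111 → 3-byte char #5 = EF A6 BE.
Offset 15: leading byte 0xEF = 11101111 → 3-byte char #6 = EF 96 8F.
Offset 18: leading byte 0xD4 = 11010100 → 2-byte char #7 = D4 84.
Offset 20: leading byte 0xE5 = 11100101 → 3-byte char #8 = E5 87 BA.
Leading byte 0xE5 = 11100101 matches 1110xxxx → 3-byte sequence.
Byte 1: 0xE5 = 11100101, payload 0101 (4 bits).
Byte 2: 0x87 = 10000111 (10xxxxxx ✓), payload 000111.
Byte 3: 0xBA = 10111010 (10xxxxxx ✓), payload 111010.
Concatenate: 0101000111111010 = 0x51FA (16 bits → U+51FA).

U+51FA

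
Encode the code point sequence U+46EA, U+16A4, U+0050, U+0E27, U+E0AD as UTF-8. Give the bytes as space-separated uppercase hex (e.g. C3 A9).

U+46EA: 3-byte form → E4 9B AA.
U+16A4: 3-byte form → E1 9A A4.
U+0050: 1-byte form → 50.
U+0E27: 3-byte form → E0 B8 A7.
U+E0AD: 3-byte form → EE 82 AD.
Concatenated (13 bytes): E4 9B AA E1 9A A4 50 E0 B8 A7 EE 82 AD.

E4 9B AA E1 9A A4 50 E0 B8 A7 EE 82 AD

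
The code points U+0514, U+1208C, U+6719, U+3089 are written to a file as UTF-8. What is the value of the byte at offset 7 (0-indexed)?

U+0514 → 2-byte form D4 94 at offsets 0–1.
U+1208C → 4-byte form F0 92 82 8C at offsets 2–5.
U+6719 → 3-byte form E6 9C 99 at offsets 6–8.
Offset 7 falls in char 3's range; it's byte 2 of E6 9C 99 = 0x9C.

0x9C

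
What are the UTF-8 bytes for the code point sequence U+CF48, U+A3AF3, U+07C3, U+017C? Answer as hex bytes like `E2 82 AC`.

U+CF48: 3-byte form → EC BD 88.
U+A3AF3: 4-byte form → F2 A3 AB B3.
U+07C3: 2-byte form → DF 83.
U+017C: 2-byte form → C5 BC.
Concatenated (11 bytes): EC BD 88 F2 A3 AB B3 DF 83 C5 BC.

EC BD 88 F2 A3 AB B3 DF 83 C5 BC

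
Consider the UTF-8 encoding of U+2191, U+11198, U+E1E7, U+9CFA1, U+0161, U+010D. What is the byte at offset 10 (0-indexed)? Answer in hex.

U+2191 → 3-byte form E2 86 91 at offsets 0–2.
U+11198 → 4-byte form F0 91 86 98 at offsets 3–6.
U+E1E7 → 3-byte form EE 87 A7 at offsets 7–9.
U+9CFA1 → 4-byte form F2 9C BE A1 at offsets 10–13.
Offset 10 falls in char 4's range; it's byte 1 of F2 9C BE A1 = 0xF2.

0xF2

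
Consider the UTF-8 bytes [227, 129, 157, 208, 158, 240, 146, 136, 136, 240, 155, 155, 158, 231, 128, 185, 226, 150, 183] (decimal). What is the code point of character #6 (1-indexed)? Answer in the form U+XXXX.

Offset 0: leading byte 0xE3 = 11100011 → 3-byte char #1 = E3 81 9D.
Offset 3: leading byte 0xD0 = 11010000 → 2-byte char #2 = D0 9E.
Offset 5: leading byte 0xF0 = 11110000 → 4-byte char #3 = F0 92 88 88.
Offset 9: leading byte 0xF0 = 11110000 → 4-byte char #4 = F0 9B 9B 9E.
Offset 13: leading byte 0xE7 = 11100111 → 3-byte char #5 = E7 80 B9.
Offset 16: leading byte 0xE2 = 11100010 → 3-byte char #6 = E2 96 B7.
Leading byte 0xE2 = 11100010 matches 1110xxxx → 3-byte sequence.
Byte 1: 0xE2 = 11100010, payload 0010 (4 bits).
Byte 2: 0x96 = 10010110 (10xxxxxx ✓), payload 010110.
Byte 3: 0xB7 = 10110111 (10xxxxxx ✓), payload 110111.
Concatenate: 0010010110110111 = 0x25B7 (16 bits → U+25B7).

U+25B7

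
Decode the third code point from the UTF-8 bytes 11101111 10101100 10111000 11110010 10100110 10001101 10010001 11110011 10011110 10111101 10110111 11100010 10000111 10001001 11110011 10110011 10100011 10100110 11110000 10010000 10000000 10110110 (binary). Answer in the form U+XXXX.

Offset 0: leading byte 0xEF = 11101111 → 3-byte char #1 = EF AC B8.
Offset 3: leading byte 0xF2 = 11110010 → 4-byte char #2 = F2 A6 8D 91.
Offset 7: leading byte 0xF3 = 11110011 → 4-byte char #3 = F3 9E BD B7.
Leading byte 0xF3 = 11110011 matches 11110xxx → 4-byte sequence.
Byte 1: 0xF3 = 11110011, payload 011 (3 bits).
Byte 2: 0x9E = 10011110 (10xxxxxx ✓), payload 011110.
Byte 3: 0xBD = 10111101 (10xxxxxx ✓), payload 111101.
Byte 4: 0xB7 = 10110111 (10xxxxxx ✓), payload 110111.
Concatenate: 011011110111101110111 = 0xDEF77 (21 bits → U+DEF77).

U+DEF77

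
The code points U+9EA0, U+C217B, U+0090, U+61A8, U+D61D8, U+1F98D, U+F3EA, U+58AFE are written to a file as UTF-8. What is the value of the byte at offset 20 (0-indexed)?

U+9EA0 → 3-byte form E9 BA A0 at offsets 0–2.
U+C217B → 4-byte form F3 82 85 BB at offsets 3–6.
U+0090 → 2-byte form C2 90 at offsets 7–8.
U+61A8 → 3-byte form E6 86 A8 at offsets 9–11.
U+D61D8 → 4-byte form F3 96 87 98 at offsets 12–15.
U+1F98D → 4-byte form F0 9F A6 8D at offsets 16–19.
U+F3EA → 3-byte form EF 8F AA at offsets 20–22.
Offset 20 falls in char 7's range; it's byte 1 of EF 8F AA = 0xEF.

0xEF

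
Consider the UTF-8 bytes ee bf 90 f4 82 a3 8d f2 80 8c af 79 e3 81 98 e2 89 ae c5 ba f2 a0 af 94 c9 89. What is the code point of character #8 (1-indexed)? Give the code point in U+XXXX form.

U+A0BD4

Offset 0: leading byte 0xEE = 11101110 → 3-byte char #1 = EE BF 90.
Offset 3: leading byte 0xF4 = 11110100 → 4-byte char #2 = F4 82 A3 8D.
Offset 7: leading byte 0xF2 = 11110010 → 4-byte char #3 = F2 80 8C AF.
Offset 11: leading byte 0x79 = 01111001 → 1-byte char #4 = 79.
Offset 12: leading byte 0xE3 = 11100011 → 3-byte char #5 = E3 81 98.
Offset 15: leading byte 0xE2 = 11100010 → 3-byte char #6 = E2 89 AE.
Offset 18: leading byte 0xC5 = 11000101 → 2-byte char #7 = C5 BA.
Offset 20: leading byte 0xF2 = 11110010 → 4-byte char #8 = F2 A0 AF 94.
Leading byte 0xF2 = 11110010 matches 11110xxx → 4-byte sequence.
Byte 1: 0xF2 = 11110010, payload 010 (3 bits).
Byte 2: 0xA0 = 10100000 (10xxxxxx ✓), payload 100000.
Byte 3: 0xAF = 10101111 (10xxxxxx ✓), payload 101111.
Byte 4: 0x94 = 10010100 (10xxxxxx ✓), payload 010100.
Concatenate: 010100000101111010100 = 0xA0BD4 (21 bits → U+A0BD4).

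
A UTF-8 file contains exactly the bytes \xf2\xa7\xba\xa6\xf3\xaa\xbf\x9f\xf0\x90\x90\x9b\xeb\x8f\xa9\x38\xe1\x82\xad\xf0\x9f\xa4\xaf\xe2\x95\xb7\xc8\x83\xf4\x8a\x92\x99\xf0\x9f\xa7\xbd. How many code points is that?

Byte at offset 0: 0xF2 = 11110010 → 4-byte char (#1). Advance 4.
Byte at offset 4: 0xF3 = 11110011 → 4-byte char (#2). Advance 4.
Byte at offset 8: 0xF0 = 11110000 → 4-byte char (#3). Advance 4.
Byte at offset 12: 0xEB = 11101011 → 3-byte char (#4). Advance 3.
Byte at offset 15: 0x38 = 00111000 → 1-byte char (#5). Advance 1.
Byte at offset 16: 0xE1 = 11100001 → 3-byte char (#6). Advance 3.
Byte at offset 19: 0xF0 = 11110000 → 4-byte char (#7). Advance 4.
Byte at offset 23: 0xE2 = 11100010 → 3-byte char (#8). Advance 3.
Byte at offset 26: 0xC8 = 11001000 → 2-byte char (#9). Advance 2.
Byte at offset 28: 0xF4 = 11110100 → 4-byte char (#10). Advance 4.
Byte at offset 32: 0xF0 = 11110000 → 4-byte char (#11). Advance 4.
Reached end at offset 36 after 11 code points.

11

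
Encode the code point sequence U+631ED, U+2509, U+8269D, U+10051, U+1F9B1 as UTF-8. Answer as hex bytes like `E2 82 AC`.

F1 A3 87 AD E2 94 89 F2 82 9A 9D F0 90 81 91 F0 9F A6 B1

U+631ED: 4-byte form → F1 A3 87 AD.
U+2509: 3-byte form → E2 94 89.
U+8269D: 4-byte form → F2 82 9A 9D.
U+10051: 4-byte form → F0 90 81 91.
U+1F9B1: 4-byte form → F0 9F A6 B1.
Concatenated (19 bytes): F1 A3 87 AD E2 94 89 F2 82 9A 9D F0 90 81 91 F0 9F A6 B1.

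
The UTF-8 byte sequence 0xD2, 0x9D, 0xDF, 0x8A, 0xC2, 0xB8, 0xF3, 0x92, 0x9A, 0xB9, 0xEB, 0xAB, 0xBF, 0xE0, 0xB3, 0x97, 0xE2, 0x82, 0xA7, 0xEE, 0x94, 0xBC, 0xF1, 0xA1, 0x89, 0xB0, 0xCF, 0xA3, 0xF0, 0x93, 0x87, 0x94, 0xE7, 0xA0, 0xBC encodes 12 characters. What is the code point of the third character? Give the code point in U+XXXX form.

U+00B8

Offset 0: leading byte 0xD2 = 11010010 → 2-byte char #1 = D2 9D.
Offset 2: leading byte 0xDF = 11011111 → 2-byte char #2 = DF 8A.
Offset 4: leading byte 0xC2 = 11000010 → 2-byte char #3 = C2 B8.
Leading byte 0xC2 = 11000010 matches 110xxxxx → 2-byte sequence.
Byte 1: 0xC2 = 11000010, payload 00010 (5 bits).
Byte 2: 0xB8 = 10111000 (10xxxxxx ✓), payload 111000.
Concatenate: 00010111000 = 0xB8 (11 bits → U+00B8).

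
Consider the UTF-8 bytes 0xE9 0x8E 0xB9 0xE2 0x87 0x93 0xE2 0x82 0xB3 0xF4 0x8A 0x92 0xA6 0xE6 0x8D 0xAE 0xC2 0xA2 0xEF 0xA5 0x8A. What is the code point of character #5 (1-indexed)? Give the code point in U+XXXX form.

U+636E

Offset 0: leading byte 0xE9 = 11101001 → 3-byte char #1 = E9 8E B9.
Offset 3: leading byte 0xE2 = 11100010 → 3-byte char #2 = E2 87 93.
Offset 6: leading byte 0xE2 = 11100010 → 3-byte char #3 = E2 82 B3.
Offset 9: leading byte 0xF4 = 11110100 → 4-byte char #4 = F4 8A 92 A6.
Offset 13: leading byte 0xE6 = 11100110 → 3-byte char #5 = E6 8D AE.
Leading byte 0xE6 = 11100110 matches 1110xxxx → 3-byte sequence.
Byte 1: 0xE6 = 11100110, payload 0110 (4 bits).
Byte 2: 0x8D = 10001101 (10xxxxxx ✓), payload 001101.
Byte 3: 0xAE = 10101110 (10xxxxxx ✓), payload 101110.
Concatenate: 0110001101101110 = 0x636E (16 bits → U+636E).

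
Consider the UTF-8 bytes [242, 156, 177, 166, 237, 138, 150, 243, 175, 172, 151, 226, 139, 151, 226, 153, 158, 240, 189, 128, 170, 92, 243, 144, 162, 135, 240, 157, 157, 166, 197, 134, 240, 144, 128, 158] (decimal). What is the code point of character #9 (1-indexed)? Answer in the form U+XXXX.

U+1D766

Offset 0: leading byte 0xF2 = 11110010 → 4-byte char #1 = F2 9C B1 A6.
Offset 4: leading byte 0xED = 11101101 → 3-byte char #2 = ED 8A 96.
Offset 7: leading byte 0xF3 = 11110011 → 4-byte char #3 = F3 AF AC 97.
Offset 11: leading byte 0xE2 = 11100010 → 3-byte char #4 = E2 8B 97.
Offset 14: leading byte 0xE2 = 11100010 → 3-byte char #5 = E2 99 9E.
Offset 17: leading byte 0xF0 = 11110000 → 4-byte char #6 = F0 BD 80 AA.
Offset 21: leading byte 0x5C = 01011100 → 1-byte char #7 = 5C.
Offset 22: leading byte 0xF3 = 11110011 → 4-byte char #8 = F3 90 A2 87.
Offset 26: leading byte 0xF0 = 11110000 → 4-byte char #9 = F0 9D 9D A6.
Leading byte 0xF0 = 11110000 matches 11110xxx → 4-byte sequence.
Byte 1: 0xF0 = 11110000, payload 000 (3 bits).
Byte 2: 0x9D = 10011101 (10xxxxxx ✓), payload 011101.
Byte 3: 0x9D = 10011101 (10xxxxxx ✓), payload 011101.
Byte 4: 0xA6 = 10100110 (10xxxxxx ✓), payload 100110.
Concatenate: 000011101011101100110 = 0x1D766 (21 bits → U+1D766).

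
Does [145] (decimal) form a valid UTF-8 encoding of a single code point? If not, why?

Byte 0x91 = 10010001 has the form 10xxxxxx — a continuation byte — but there is no preceding leading byte.

invalid (continuation byte with no leading byte)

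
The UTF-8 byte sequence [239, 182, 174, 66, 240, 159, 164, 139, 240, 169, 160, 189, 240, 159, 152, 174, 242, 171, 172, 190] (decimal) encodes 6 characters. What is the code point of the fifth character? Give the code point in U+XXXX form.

Offset 0: leading byte 0xEF = 11101111 → 3-byte char #1 = EF B6 AE.
Offset 3: leading byte 0x42 = 01000010 → 1-byte char #2 = 42.
Offset 4: leading byte 0xF0 = 11110000 → 4-byte char #3 = F0 9F A4 8B.
Offset 8: leading byte 0xF0 = 11110000 → 4-byte char #4 = F0 A9 A0 BD.
Offset 12: leading byte 0xF0 = 11110000 → 4-byte char #5 = F0 9F 98 AE.
Leading byte 0xF0 = 11110000 matches 11110xxx → 4-byte sequence.
Byte 1: 0xF0 = 11110000, payload 000 (3 bits).
Byte 2: 0x9F = 10011111 (10xxxxxx ✓), payload 011111.
Byte 3: 0x98 = 10011000 (10xxxxxx ✓), payload 011000.
Byte 4: 0xAE = 10101110 (10xxxxxx ✓), payload 101110.
Concatenate: 000011111011000101110 = 0x1F62E (21 bits → U+1F62E).

U+1F62E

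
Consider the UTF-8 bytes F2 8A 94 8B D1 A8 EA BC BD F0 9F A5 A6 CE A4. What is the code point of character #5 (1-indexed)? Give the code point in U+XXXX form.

Offset 0: leading byte 0xF2 = 11110010 → 4-byte char #1 = F2 8A 94 8B.
Offset 4: leading byte 0xD1 = 11010001 → 2-byte char #2 = D1 A8.
Offset 6: leading byte 0xEA = 11101010 → 3-byte char #3 = EA BC BD.
Offset 9: leading byte 0xF0 = 11110000 → 4-byte char #4 = F0 9F A5 A6.
Offset 13: leading byte 0xCE = 11001110 → 2-byte char #5 = CE A4.
Leading byte 0xCE = 11001110 matches 110xxxxx → 2-byte sequence.
Byte 1: 0xCE = 11001110, payload 01110 (5 bits).
Byte 2: 0xA4 = 10100100 (10xxxxxx ✓), payload 100100.
Concatenate: 01110100100 = 0x3A4 (11 bits → U+03A4).

U+03A4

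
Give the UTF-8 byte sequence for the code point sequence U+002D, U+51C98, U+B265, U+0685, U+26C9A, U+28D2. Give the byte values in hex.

U+002D: 1-byte form → 2D.
U+51C98: 4-byte form → F1 91 B2 98.
U+B265: 3-byte form → EB 89 A5.
U+0685: 2-byte form → DA 85.
U+26C9A: 4-byte form → F0 A6 B2 9A.
U+28D2: 3-byte form → E2 A3 92.
Concatenated (17 bytes): 2D F1 91 B2 98 EB 89 A5 DA 85 F0 A6 B2 9A E2 A3 92.

2D F1 91 B2 98 EB 89 A5 DA 85 F0 A6 B2 9A E2 A3 92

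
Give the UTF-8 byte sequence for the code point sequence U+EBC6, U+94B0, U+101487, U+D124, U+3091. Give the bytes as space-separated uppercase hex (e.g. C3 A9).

U+EBC6: 3-byte form → EE AF 86.
U+94B0: 3-byte form → E9 92 B0.
U+101487: 4-byte form → F4 81 92 87.
U+D124: 3-byte form → ED 84 A4.
U+3091: 3-byte form → E3 82 91.
Concatenated (16 bytes): EE AF 86 E9 92 B0 F4 81 92 87 ED 84 A4 E3 82 91.

EE AF 86 E9 92 B0 F4 81 92 87 ED 84 A4 E3 82 91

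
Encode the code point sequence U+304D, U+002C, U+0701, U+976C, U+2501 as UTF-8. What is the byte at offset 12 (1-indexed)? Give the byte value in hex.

0x81

1-indexed offset 12 is 0-indexed offset 11.
U+304D → 3-byte form E3 81 8D at offsets 0–2.
U+002C → 1-byte form 2C at offsets 3–3.
U+0701 → 2-byte form DC 81 at offsets 4–5.
U+976C → 3-byte form E9 9D AC at offsets 6–8.
U+2501 → 3-byte form E2 94 81 at offsets 9–11.
Offset 11 falls in char 5's range; it's byte 3 of E2 94 81 = 0x81.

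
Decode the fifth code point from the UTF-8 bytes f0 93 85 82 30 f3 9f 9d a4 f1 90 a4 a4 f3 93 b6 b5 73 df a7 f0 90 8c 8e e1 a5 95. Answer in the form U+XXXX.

U+D3DB5

Offset 0: leading byte 0xF0 = 11110000 → 4-byte char #1 = F0 93 85 82.
Offset 4: leading byte 0x30 = 00110000 → 1-byte char #2 = 30.
Offset 5: leading byte 0xF3 = 11110011 → 4-byte char #3 = F3 9F 9D A4.
Offset 9: leading byte 0xF1 = 11110001 → 4-byte char #4 = F1 90 A4 A4.
Offset 13: leading byte 0xF3 = 11110011 → 4-byte char #5 = F3 93 B6 B5.
Leading byte 0xF3 = 11110011 matches 11110xxx → 4-byte sequence.
Byte 1: 0xF3 = 11110011, payload 011 (3 bits).
Byte 2: 0x93 = 10010011 (10xxxxxx ✓), payload 010011.
Byte 3: 0xB6 = 10110110 (10xxxxxx ✓), payload 110110.
Byte 4: 0xB5 = 10110101 (10xxxxxx ✓), payload 110101.
Concatenate: 011010011110110110101 = 0xD3DB5 (21 bits → U+D3DB5).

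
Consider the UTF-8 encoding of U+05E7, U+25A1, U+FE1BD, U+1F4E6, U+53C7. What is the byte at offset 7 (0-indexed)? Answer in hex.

0x86

U+05E7 → 2-byte form D7 A7 at offsets 0–1.
U+25A1 → 3-byte form E2 96 A1 at offsets 2–4.
U+FE1BD → 4-byte form F3 BE 86 BD at offsets 5–8.
Offset 7 falls in char 3's range; it's byte 3 of F3 BE 86 BD = 0x86.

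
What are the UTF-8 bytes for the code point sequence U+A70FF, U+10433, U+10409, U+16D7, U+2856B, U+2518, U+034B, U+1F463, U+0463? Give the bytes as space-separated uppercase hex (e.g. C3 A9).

U+A70FF: 4-byte form → F2 A7 83 BF.
U+10433: 4-byte form → F0 90 90 B3.
U+10409: 4-byte form → F0 90 90 89.
U+16D7: 3-byte form → E1 9B 97.
U+2856B: 4-byte form → F0 A8 95 AB.
U+2518: 3-byte form → E2 94 98.
U+034B: 2-byte form → CD 8B.
U+1F463: 4-byte form → F0 9F 91 A3.
U+0463: 2-byte form → D1 A3.
Concatenated (30 bytes): F2 A7 83 BF F0 90 90 B3 F0 90 90 89 E1 9B 97 F0 A8 95 AB E2 94 98 CD 8B F0 9F 91 A3 D1 A3.

F2 A7 83 BF F0 90 90 B3 F0 90 90 89 E1 9B 97 F0 A8 95 AB E2 94 98 CD 8B F0 9F 91 A3 D1 A3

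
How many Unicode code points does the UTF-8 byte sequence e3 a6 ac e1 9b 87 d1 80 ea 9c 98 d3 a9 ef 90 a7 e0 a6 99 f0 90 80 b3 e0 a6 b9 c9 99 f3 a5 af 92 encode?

Byte at offset 0: 0xE3 = 11100011 → 3-byte char (#1). Advance 3.
Byte at offset 3: 0xE1 = 11100001 → 3-byte char (#2). Advance 3.
Byte at offset 6: 0xD1 = 11010001 → 2-byte char (#3). Advance 2.
Byte at offset 8: 0xEA = 11101010 → 3-byte char (#4). Advance 3.
Byte at offset 11: 0xD3 = 11010011 → 2-byte char (#5). Advance 2.
Byte at offset 13: 0xEF = 11101111 → 3-byte char (#6). Advance 3.
Byte at offset 16: 0xE0 = 11100000 → 3-byte char (#7). Advance 3.
Byte at offset 19: 0xF0 = 11110000 → 4-byte char (#8). Advance 4.
Byte at offset 23: 0xE0 = 11100000 → 3-byte char (#9). Advance 3.
Byte at offset 26: 0xC9 = 11001001 → 2-byte char (#10). Advance 2.
Byte at offset 28: 0xF3 = 11110011 → 4-byte char (#11). Advance 4.
Reached end at offset 32 after 11 code points.

11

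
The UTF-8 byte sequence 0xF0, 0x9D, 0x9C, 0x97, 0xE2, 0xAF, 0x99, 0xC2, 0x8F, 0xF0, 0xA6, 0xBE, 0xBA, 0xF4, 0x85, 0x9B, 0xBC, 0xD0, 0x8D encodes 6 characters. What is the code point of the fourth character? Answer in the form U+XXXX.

U+26FBA

Offset 0: leading byte 0xF0 = 11110000 → 4-byte char #1 = F0 9D 9C 97.
Offset 4: leading byte 0xE2 = 11100010 → 3-byte char #2 = E2 AF 99.
Offset 7: leading byte 0xC2 = 11000010 → 2-byte char #3 = C2 8F.
Offset 9: leading byte 0xF0 = 11110000 → 4-byte char #4 = F0 A6 BE BA.
Leading byte 0xF0 = 11110000 matches 11110xxx → 4-byte sequence.
Byte 1: 0xF0 = 11110000, payload 000 (3 bits).
Byte 2: 0xA6 = 10100110 (10xxxxxx ✓), payload 100110.
Byte 3: 0xBE = 10111110 (10xxxxxx ✓), payload 111110.
Byte 4: 0xBA = 10111010 (10xxxxxx ✓), payload 111010.
Concatenate: 000100110111110111010 = 0x26FBA (21 bits → U+26FBA).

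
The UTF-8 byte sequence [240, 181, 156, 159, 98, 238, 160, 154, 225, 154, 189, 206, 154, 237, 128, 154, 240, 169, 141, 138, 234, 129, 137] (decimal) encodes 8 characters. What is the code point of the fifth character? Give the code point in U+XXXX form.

Offset 0: leading byte 0xF0 = 11110000 → 4-byte char #1 = F0 B5 9C 9F.
Offset 4: leading byte 0x62 = 01100010 → 1-byte char #2 = 62.
Offset 5: leading byte 0xEE = 11101110 → 3-byte char #3 = EE A0 9A.
Offset 8: leading byte 0xE1 = 11100001 → 3-byte char #4 = E1 9A BD.
Offset 11: leading byte 0xCE = 11001110 → 2-byte char #5 = CE 9A.
Leading byte 0xCE = 11001110 matches 110xxxxx → 2-byte sequence.
Byte 1: 0xCE = 11001110, payload 01110 (5 bits).
Byte 2: 0x9A = 10011010 (10xxxxxx ✓), payload 011010.
Concatenate: 01110011010 = 0x39A (11 bits → U+039A).

U+039A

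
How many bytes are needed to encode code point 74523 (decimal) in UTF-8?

U+1231B = 0x1231B. UTF-8 uses 1 byte below 0x80, 2 below 0x800, 3 below 0x10000, 4 up to 0x10FFFF. 0x1231B is in U+10000–U+10FFFF → 4 bytes.

4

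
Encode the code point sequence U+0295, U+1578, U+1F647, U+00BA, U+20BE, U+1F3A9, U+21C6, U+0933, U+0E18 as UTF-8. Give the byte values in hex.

U+0295: 2-byte form → CA 95.
U+1578: 3-byte form → E1 95 B8.
U+1F647: 4-byte form → F0 9F 99 87.
U+00BA: 2-byte form → C2 BA.
U+20BE: 3-byte form → E2 82 BE.
U+1F3A9: 4-byte form → F0 9F 8E A9.
U+21C6: 3-byte form → E2 87 86.
U+0933: 3-byte form → E0 A4 B3.
U+0E18: 3-byte form → E0 B8 98.
Concatenated (27 bytes): CA 95 E1 95 B8 F0 9F 99 87 C2 BA E2 82 BE F0 9F 8E A9 E2 87 86 E0 A4 B3 E0 B8 98.

CA 95 E1 95 B8 F0 9F 99 87 C2 BA E2 82 BE F0 9F 8E A9 E2 87 86 E0 A4 B3 E0 B8 98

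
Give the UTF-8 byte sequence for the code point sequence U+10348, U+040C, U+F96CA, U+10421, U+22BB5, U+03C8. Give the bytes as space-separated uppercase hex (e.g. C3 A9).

F0 90 8D 88 D0 8C F3 B9 9B 8A F0 90 90 A1 F0 A2 AE B5 CF 88

U+10348: 4-byte form → F0 90 8D 88.
U+040C: 2-byte form → D0 8C.
U+F96CA: 4-byte form → F3 B9 9B 8A.
U+10421: 4-byte form → F0 90 90 A1.
U+22BB5: 4-byte form → F0 A2 AE B5.
U+03C8: 2-byte form → CF 88.
Concatenated (20 bytes): F0 90 8D 88 D0 8C F3 B9 9B 8A F0 90 90 A1 F0 A2 AE B5 CF 88.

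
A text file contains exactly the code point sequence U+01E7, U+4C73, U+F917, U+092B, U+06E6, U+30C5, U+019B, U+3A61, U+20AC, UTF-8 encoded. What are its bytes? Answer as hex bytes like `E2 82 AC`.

U+01E7: 2-byte form → C7 A7.
U+4C73: 3-byte form → E4 B1 B3.
U+F917: 3-byte form → EF A4 97.
U+092B: 3-byte form → E0 A4 AB.
U+06E6: 2-byte form → DB A6.
U+30C5: 3-byte form → E3 83 85.
U+019B: 2-byte form → C6 9B.
U+3A61: 3-byte form → E3 A9 A1.
U+20AC: 3-byte form → E2 82 AC.
Concatenated (24 bytes): C7 A7 E4 B1 B3 EF A4 97 E0 A4 AB DB A6 E3 83 85 C6 9B E3 A9 A1 E2 82 AC.

C7 A7 E4 B1 B3 EF A4 97 E0 A4 AB DB A6 E3 83 85 C6 9B E3 A9 A1 E2 82 AC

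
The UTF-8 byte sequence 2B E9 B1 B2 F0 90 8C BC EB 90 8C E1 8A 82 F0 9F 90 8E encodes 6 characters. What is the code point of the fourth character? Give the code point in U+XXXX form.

Offset 0: leading byte 0x2B = 00101011 → 1-byte char #1 = 2B.
Offset 1: leading byte 0xE9 = 11101001 → 3-byte char #2 = E9 B1 B2.
Offset 4: leading byte 0xF0 = 11110000 → 4-byte char #3 = F0 90 8C BC.
Offset 8: leading byte 0xEB = 11101011 → 3-byte char #4 = EB 90 8C.
Leading byte 0xEB = 11101011 matches 1110xxxx → 3-byte sequence.
Byte 1: 0xEB = 11101011, payload 1011 (4 bits).
Byte 2: 0x90 = 10010000 (10xxxxxx ✓), payload 010000.
Byte 3: 0x8C = 10001100 (10xxxxxx ✓), payload 001100.
Concatenate: 1011010000001100 = 0xB40C (16 bits → U+B40C).

U+B40C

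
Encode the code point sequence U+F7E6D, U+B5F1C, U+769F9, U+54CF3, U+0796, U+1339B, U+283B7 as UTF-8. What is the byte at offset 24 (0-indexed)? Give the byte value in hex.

0x8E

U+F7E6D → 4-byte form F3 B7 B9 AD at offsets 0–3.
U+B5F1C → 4-byte form F2 B5 BC 9C at offsets 4–7.
U+769F9 → 4-byte form F1 B6 A7 B9 at offsets 8–11.
U+54CF3 → 4-byte form F1 94 B3 B3 at offsets 12–15.
U+0796 → 2-byte form DE 96 at offsets 16–17.
U+1339B → 4-byte form F0 93 8E 9B at offsets 18–21.
U+283B7 → 4-byte form F0 A8 8E B7 at offsets 22–25.
Offset 24 falls in char 7's range; it's byte 3 of F0 A8 8E B7 = 0x8E.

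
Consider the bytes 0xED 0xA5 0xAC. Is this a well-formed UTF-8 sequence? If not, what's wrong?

Structurally a 3-byte sequence; payload = 0xD96C.
But 0xD96C is in U+D800–U+DFFF, the surrogate range. Surrogates are not Unicode scalar values and are forbidden in UTF-8.

invalid (encodes a surrogate (U+D800–U+DFFF))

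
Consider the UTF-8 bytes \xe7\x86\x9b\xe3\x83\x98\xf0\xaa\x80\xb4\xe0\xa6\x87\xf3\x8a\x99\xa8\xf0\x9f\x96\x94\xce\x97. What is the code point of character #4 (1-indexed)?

U+0987

Offset 0: leading byte 0xE7 = 11100111 → 3-byte char #1 = E7 86 9B.
Offset 3: leading byte 0xE3 = 11100011 → 3-byte char #2 = E3 83 98.
Offset 6: leading byte 0xF0 = 11110000 → 4-byte char #3 = F0 AA 80 B4.
Offset 10: leading byte 0xE0 = 11100000 → 3-byte char #4 = E0 A6 87.
Leading byte 0xE0 = 11100000 matches 1110xxxx → 3-byte sequence.
Byte 1: 0xE0 = 11100000, payload 0000 (4 bits).
Byte 2: 0xA6 = 10100110 (10xxxxxx ✓), payload 100110.
Byte 3: 0x87 = 10000111 (10xxxxxx ✓), payload 000111.
Concatenate: 0000100110000111 = 0x987 (16 bits → U+0987).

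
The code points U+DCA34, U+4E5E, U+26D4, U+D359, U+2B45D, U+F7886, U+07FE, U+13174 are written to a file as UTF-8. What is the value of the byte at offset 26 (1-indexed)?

0x85

1-indexed offset 26 is 0-indexed offset 25.
U+DCA34 → 4-byte form F3 9C A8 B4 at offsets 0–3.
U+4E5E → 3-byte form E4 B9 9E at offsets 4–6.
U+26D4 → 3-byte form E2 9B 94 at offsets 7–9.
U+D359 → 3-byte form ED 8D 99 at offsets 10–12.
U+2B45D → 4-byte form F0 AB 91 9D at offsets 13–16.
U+F7886 → 4-byte form F3 B7 A2 86 at offsets 17–20.
U+07FE → 2-byte form DF BE at offsets 21–22.
U+13174 → 4-byte form F0 93 85 B4 at offsets 23–26.
Offset 25 falls in char 8's range; it's byte 3 of F0 93 85 B4 = 0x85.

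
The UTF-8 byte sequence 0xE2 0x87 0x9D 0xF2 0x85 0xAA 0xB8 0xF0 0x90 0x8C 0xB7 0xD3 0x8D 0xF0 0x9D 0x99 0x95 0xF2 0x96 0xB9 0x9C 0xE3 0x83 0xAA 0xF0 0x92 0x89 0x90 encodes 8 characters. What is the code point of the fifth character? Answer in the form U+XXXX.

Offset 0: leading byte 0xE2 = 11100010 → 3-byte char #1 = E2 87 9D.
Offset 3: leading byte 0xF2 = 11110010 → 4-byte char #2 = F2 85 AA B8.
Offset 7: leading byte 0xF0 = 11110000 → 4-byte char #3 = F0 90 8C B7.
Offset 11: leading byte 0xD3 = 11010011 → 2-byte char #4 = D3 8D.
Offset 13: leading byte 0xF0 = 11110000 → 4-byte char #5 = F0 9D 99 95.
Leading byte 0xF0 = 11110000 matches 11110xxx → 4-byte sequence.
Byte 1: 0xF0 = 11110000, payload 000 (3 bits).
Byte 2: 0x9D = 10011101 (10xxxxxx ✓), payload 011101.
Byte 3: 0x99 = 10011001 (10xxxxxx ✓), payload 011001.
Byte 4: 0x95 = 10010101 (10xxxxxx ✓), payload 010101.
Concatenate: 000011101011001010101 = 0x1D655 (21 bits → U+1D655).

U+1D655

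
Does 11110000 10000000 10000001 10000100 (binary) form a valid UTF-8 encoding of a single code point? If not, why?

Leading byte 0xF0 = 11110000 → 4-byte form.
Continuation bytes all match 10xxxxxx. Payload decodes to 0x44.
But 0x44 < 0x10000, the minimum for a 4-byte sequence — this is an overlong encoding.

invalid (overlong encoding)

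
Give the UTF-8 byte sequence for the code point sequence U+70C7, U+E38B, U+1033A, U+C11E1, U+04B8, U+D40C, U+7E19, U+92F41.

E7 83 87 EE 8E 8B F0 90 8C BA F3 81 87 A1 D2 B8 ED 90 8C E7 B8 99 F2 92 BD 81

U+70C7: 3-byte form → E7 83 87.
U+E38B: 3-byte form → EE 8E 8B.
U+1033A: 4-byte form → F0 90 8C BA.
U+C11E1: 4-byte form → F3 81 87 A1.
U+04B8: 2-byte form → D2 B8.
U+D40C: 3-byte form → ED 90 8C.
U+7E19: 3-byte form → E7 B8 99.
U+92F41: 4-byte form → F2 92 BD 81.
Concatenated (26 bytes): E7 83 87 EE 8E 8B F0 90 8C BA F3 81 87 A1 D2 B8 ED 90 8C E7 B8 99 F2 92 BD 81.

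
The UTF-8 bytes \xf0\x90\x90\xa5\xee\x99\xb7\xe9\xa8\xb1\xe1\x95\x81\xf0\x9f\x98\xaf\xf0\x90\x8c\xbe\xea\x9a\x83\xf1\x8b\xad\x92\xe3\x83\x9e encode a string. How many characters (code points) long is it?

9

Byte at offset 0: 0xF0 = 11110000 → 4-byte char (#1). Advance 4.
Byte at offset 4: 0xEE = 11101110 → 3-byte char (#2). Advance 3.
Byte at offset 7: 0xE9 = 11101001 → 3-byte char (#3). Advance 3.
Byte at offset 10: 0xE1 = 11100001 → 3-byte char (#4). Advance 3.
Byte at offset 13: 0xF0 = 11110000 → 4-byte char (#5). Advance 4.
Byte at offset 17: 0xF0 = 11110000 → 4-byte char (#6). Advance 4.
Byte at offset 21: 0xEA = 11101010 → 3-byte char (#7). Advance 3.
Byte at offset 24: 0xF1 = 11110001 → 4-byte char (#8). Advance 4.
Byte at offset 28: 0xE3 = 11100011 → 3-byte char (#9). Advance 3.
Reached end at offset 31 after 9 code points.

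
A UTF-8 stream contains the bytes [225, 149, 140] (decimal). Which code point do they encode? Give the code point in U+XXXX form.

Leading byte 0xE1 = 11100001 matches 1110xxxx → 3-byte sequence.
Byte 1: 0xE1 = 11100001, payload 0001 (4 bits).
Byte 2: 0x95 = 10010101 (10xxxxxx ✓), payload 010101.
Byte 3: 0x8C = 10001100 (10xxxxxx ✓), payload 001100.
Concatenate: 0001010101001100 = 0x154C (16 bits → U+154C).

U+154C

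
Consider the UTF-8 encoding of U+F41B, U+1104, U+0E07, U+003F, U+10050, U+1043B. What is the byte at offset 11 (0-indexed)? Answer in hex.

0x90

U+F41B → 3-byte form EF 90 9B at offsets 0–2.
U+1104 → 3-byte form E1 84 84 at offsets 3–5.
U+0E07 → 3-byte form E0 B8 87 at offsets 6–8.
U+003F → 1-byte form 3F at offsets 9–9.
U+10050 → 4-byte form F0 90 81 90 at offsets 10–13.
Offset 11 falls in char 5's range; it's byte 2 of F0 90 81 90 = 0x90.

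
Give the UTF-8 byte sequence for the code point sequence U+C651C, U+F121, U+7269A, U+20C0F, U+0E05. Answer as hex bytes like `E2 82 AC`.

F3 86 94 9C EF 84 A1 F1 B2 9A 9A F0 A0 B0 8F E0 B8 85

U+C651C: 4-byte form → F3 86 94 9C.
U+F121: 3-byte form → EF 84 A1.
U+7269A: 4-byte form → F1 B2 9A 9A.
U+20C0F: 4-byte form → F0 A0 B0 8F.
U+0E05: 3-byte form → E0 B8 85.
Concatenated (18 bytes): F3 86 94 9C EF 84 A1 F1 B2 9A 9A F0 A0 B0 8F E0 B8 85.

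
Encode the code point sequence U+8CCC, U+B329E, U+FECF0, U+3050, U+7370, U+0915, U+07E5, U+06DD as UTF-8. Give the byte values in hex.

E8 B3 8C F2 B3 8A 9E F3 BE B3 B0 E3 81 90 E7 8D B0 E0 A4 95 DF A5 DB 9D

U+8CCC: 3-byte form → E8 B3 8C.
U+B329E: 4-byte form → F2 B3 8A 9E.
U+FECF0: 4-byte form → F3 BE B3 B0.
U+3050: 3-byte form → E3 81 90.
U+7370: 3-byte form → E7 8D B0.
U+0915: 3-byte form → E0 A4 95.
U+07E5: 2-byte form → DF A5.
U+06DD: 2-byte form → DB 9D.
Concatenated (24 bytes): E8 B3 8C F2 B3 8A 9E F3 BE B3 B0 E3 81 90 E7 8D B0 E0 A4 95 DF A5 DB 9D.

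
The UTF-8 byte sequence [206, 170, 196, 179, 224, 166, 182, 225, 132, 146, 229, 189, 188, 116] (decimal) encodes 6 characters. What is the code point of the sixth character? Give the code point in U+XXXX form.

Offset 0: leading byte 0xCE = 11001110 → 2-byte char #1 = CE AA.
Offset 2: leading byte 0xC4 = 11000100 → 2-byte char #2 = C4 B3.
Offset 4: leading byte 0xE0 = 11100000 → 3-byte char #3 = E0 A6 B6.
Offset 7: leading byte 0xE1 = 11100001 → 3-byte char #4 = E1 84 92.
Offset 10: leading byte 0xE5 = 11100101 → 3-byte char #5 = E5 BD BC.
Offset 13: leading byte 0x74 = 01110100 → 1-byte char #6 = 74.
Leading byte 0x74 = 01110100 matches 0xxxxxxx → 1-byte sequence.
Byte 1: 0x74 = 01110100, payload 1110100 (7 bits).
Concatenate: 1110100 = 0x74 (7 bits → U+0074).

U+0074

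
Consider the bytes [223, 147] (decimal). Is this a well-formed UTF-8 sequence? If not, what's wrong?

Leading byte 0xDF = 11011111 → 2-byte form.
Continuation bytes 0x93=10010011 all match 10xxxxxx.
Decoded value 0x7D3 is ≥ 0x80 (shortest form) and not a surrogate.

valid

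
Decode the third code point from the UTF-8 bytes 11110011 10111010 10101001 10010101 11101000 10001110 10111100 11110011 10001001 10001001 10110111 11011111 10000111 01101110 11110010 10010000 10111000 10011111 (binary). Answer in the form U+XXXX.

U+C9277

Offset 0: leading byte 0xF3 = 11110011 → 4-byte char #1 = F3 BA A9 95.
Offset 4: leading byte 0xE8 = 11101000 → 3-byte char #2 = E8 8E BC.
Offset 7: leading byte 0xF3 = 11110011 → 4-byte char #3 = F3 89 89 B7.
Leading byte 0xF3 = 11110011 matches 11110xxx → 4-byte sequence.
Byte 1: 0xF3 = 11110011, payload 011 (3 bits).
Byte 2: 0x89 = 10001001 (10xxxxxx ✓), payload 001001.
Byte 3: 0x89 = 10001001 (10xxxxxx ✓), payload 001001.
Byte 4: 0xB7 = 10110111 (10xxxxxx ✓), payload 110111.
Concatenate: 011001001001001110111 = 0xC9277 (21 bits → U+C9277).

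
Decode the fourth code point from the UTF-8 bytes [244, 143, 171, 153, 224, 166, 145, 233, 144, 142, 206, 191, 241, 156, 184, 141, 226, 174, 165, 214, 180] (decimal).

Offset 0: leading byte 0xF4 = 11110100 → 4-byte char #1 = F4 8F AB 99.
Offset 4: leading byte 0xE0 = 11100000 → 3-byte char #2 = E0 A6 91.
Offset 7: leading byte 0xE9 = 11101001 → 3-byte char #3 = E9 90 8E.
Offset 10: leading byte 0xCE = 11001110 → 2-byte char #4 = CE BF.
Leading byte 0xCE = 11001110 matches 110xxxxx → 2-byte sequence.
Byte 1: 0xCE = 11001110, payload 01110 (5 bits).
Byte 2: 0xBF = 10111111 (10xxxxxx ✓), payload 111111.
Concatenate: 01110111111 = 0x3BF (11 bits → U+03BF).

U+03BF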